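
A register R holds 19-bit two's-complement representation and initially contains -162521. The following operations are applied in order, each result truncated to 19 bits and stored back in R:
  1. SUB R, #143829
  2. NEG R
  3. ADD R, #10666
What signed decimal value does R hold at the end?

-207272

Start: R = -162521 = 1011000010100100111.
R = -162521 − 143829 = -306350; wraps to 217938 = 0110101001101010010
R = −(217938) = -217938 = 1001010110010101110
R = -217938 + 10666 = -207272 = 1001101011001011000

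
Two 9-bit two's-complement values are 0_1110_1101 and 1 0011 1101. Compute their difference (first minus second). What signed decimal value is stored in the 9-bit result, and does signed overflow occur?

-80; overflow

0_1110_1101 → 011101101 = 237 (signed)
1 0011 1101 → 100111101 = -195 (signed)
Subtract via negate-and-add: invert 100111101 + 1 = 011000011 (i.e. 195).
  011101101
+ 011000011
= 110110000
Result 110110000: MSB = 1 → 432 − 512 = -80.
Both addends (after negating the subtrahend) are non-negative but the stored result is negative: signed overflow. The true value 237 − (-195) = 432 lies outside [-256, 255].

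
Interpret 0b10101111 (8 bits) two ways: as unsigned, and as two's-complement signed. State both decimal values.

Unsigned: 10101111 = 175.
Signed: MSB=1 → 175 − 256 = -81.

unsigned = 175, signed = -81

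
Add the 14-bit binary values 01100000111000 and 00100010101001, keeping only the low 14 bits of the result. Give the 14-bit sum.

10000011100001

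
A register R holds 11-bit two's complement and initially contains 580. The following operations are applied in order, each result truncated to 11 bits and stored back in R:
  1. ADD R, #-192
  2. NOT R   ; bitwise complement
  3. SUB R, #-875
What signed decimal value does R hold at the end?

Start: R = 580 = 01001000100.
R = 580 + (-192) = 388 = 00110000100
R = NOT 00110000100 = 11001111011 = -389
R = -389 − (-875) = 486 = 00111100110

486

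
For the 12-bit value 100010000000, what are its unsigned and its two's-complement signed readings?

Unsigned: 100010000000 = 2176.
Signed: MSB=1 → 2176 − 4096 = -1920.

unsigned = 2176, signed = -1920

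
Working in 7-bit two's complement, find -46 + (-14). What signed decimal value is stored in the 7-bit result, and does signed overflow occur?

-60; no overflow

-46 → 1010010
-14 → 1110010
  1010010
+ 1110010
= 1000100  (discard carry-out 1)
Result 1000100: MSB = 1 → 68 − 128 = -60.
Both addends are negative and so is the stored result: no signed overflow.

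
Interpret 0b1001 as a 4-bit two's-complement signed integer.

MSB is 1, so the value is negative.
Unsigned reading: 9. Subtract 2^4 = 16: 9 − 16 = -7.

-7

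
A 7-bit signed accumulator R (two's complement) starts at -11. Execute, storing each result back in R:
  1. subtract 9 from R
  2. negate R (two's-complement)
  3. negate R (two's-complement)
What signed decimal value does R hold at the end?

-20

Start: R = -11 = 1110101.
R = -11 − 9 = -20 = 1101100
R = −(-20) = 20 = 0010100
R = −(20) = -20 = 1101100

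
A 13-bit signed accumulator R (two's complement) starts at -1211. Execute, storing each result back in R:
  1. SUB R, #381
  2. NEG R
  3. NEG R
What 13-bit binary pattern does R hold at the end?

1100111001000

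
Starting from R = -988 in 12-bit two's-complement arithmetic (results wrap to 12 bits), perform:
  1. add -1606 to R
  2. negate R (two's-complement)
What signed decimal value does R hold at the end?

Start: R = -988 = 110000100100.
R = -988 + (-1606) = -2594; wraps to 1502 = 010111011110
R = −(1502) = -1502 = 101000100010

-1502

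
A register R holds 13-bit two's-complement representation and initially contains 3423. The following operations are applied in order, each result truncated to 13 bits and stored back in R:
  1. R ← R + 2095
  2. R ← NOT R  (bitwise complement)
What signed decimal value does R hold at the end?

Start: R = 3423 = 0110101011111.
R = 3423 + 2095 = 5518; wraps to -2674 = 1010110001110
R = NOT 1010110001110 = 0101001110001 = 2673

2673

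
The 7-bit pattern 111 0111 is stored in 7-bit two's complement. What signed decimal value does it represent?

-9

MSB is 1, so the value is negative.
Invert: 0001000. Add 1: 0001001 = 9. So the value is −9.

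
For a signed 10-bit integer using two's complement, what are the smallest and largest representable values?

Minimum: −2^9 = -512.
Maximum: 2^9 − 1 = 511.

min = -512, max = 511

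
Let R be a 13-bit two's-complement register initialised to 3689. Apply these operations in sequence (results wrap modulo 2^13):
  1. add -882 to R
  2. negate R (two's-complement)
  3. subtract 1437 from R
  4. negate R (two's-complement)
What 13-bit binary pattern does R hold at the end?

1000010010100

Start: R = 3689 = 0111001101001.
R = 3689 + (-882) = 2807 = 0101011110111
R = −(2807) = -2807 = 1010100001001
R = -2807 − 1437 = -4244; wraps to 3948 = 0111101101100
R = −(3948) = -3948 = 1000010010100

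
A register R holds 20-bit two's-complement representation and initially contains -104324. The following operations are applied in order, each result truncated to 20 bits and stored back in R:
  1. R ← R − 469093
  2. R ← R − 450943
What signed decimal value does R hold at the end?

24216

Start: R = -104324 = 11100110100001111100.
R = -104324 − 469093 = -573417; wraps to 475159 = 01110100000000010111
R = 475159 − 450943 = 24216 = 00000101111010011000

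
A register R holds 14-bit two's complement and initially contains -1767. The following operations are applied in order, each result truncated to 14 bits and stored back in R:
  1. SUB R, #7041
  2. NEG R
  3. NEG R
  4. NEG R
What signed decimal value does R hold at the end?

-7576

Start: R = -1767 = 11100100011001.
R = -1767 − 7041 = -8808; wraps to 7576 = 01110110011000
R = −(7576) = -7576 = 10001001101000
R = −(-7576) = 7576 = 01110110011000
R = −(7576) = -7576 = 10001001101000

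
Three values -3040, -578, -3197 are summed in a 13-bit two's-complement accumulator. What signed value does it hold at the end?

-3040 + (-578) = -3618 (1000111011110)
-3618 + (-3197) = -6815 → wraps to 1377 (0010101100001)

1377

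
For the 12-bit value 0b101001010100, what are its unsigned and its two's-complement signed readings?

Unsigned: 101001010100 = 2644.
Signed: MSB=1 → 2644 − 4096 = -1452.

unsigned = 2644, signed = -1452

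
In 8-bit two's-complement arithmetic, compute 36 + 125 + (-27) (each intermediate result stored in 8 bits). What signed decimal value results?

-122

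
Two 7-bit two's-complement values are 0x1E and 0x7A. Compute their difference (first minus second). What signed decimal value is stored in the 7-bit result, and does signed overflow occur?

0x1E = 0011110 = 30 (signed)
0x7A = 1111010 = -6 (signed)
Subtract via negate-and-add: invert 1111010 + 1 = 0000110 (i.e. 6).
  0011110
+ 0000110
= 0100100
Result 0100100: MSB = 0 → value 36.
Both addends (after negating the subtrahend) are non-negative and so is the stored result: no signed overflow.

36; no overflow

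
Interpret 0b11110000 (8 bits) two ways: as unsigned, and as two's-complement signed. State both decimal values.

Unsigned: 11110000 = 240.
Signed: MSB=1 → 240 − 256 = -16.

unsigned = 240, signed = -16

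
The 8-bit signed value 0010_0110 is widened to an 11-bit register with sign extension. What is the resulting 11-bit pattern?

00000100110

MSB of 00100110 is 0; replicate it into the new high bits.
000|00100110 → 00000100110 (still 38).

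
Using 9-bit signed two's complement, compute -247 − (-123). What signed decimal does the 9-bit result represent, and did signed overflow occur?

-247 → 100001001
-123 → 110000101
Subtract via negate-and-add: invert 110000101 + 1 = 001111011 (i.e. 123).
  100001001
+ 001111011
= 110000100
Result 110000100: MSB = 1 → 388 − 512 = -124.
Addends (after negating the subtrahend) have opposite signs, so signed overflow cannot occur.

-124; no overflow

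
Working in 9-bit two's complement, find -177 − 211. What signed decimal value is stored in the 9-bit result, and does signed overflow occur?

-177 → 101001111
211 → 011010011
Subtract via negate-and-add: invert 011010011 + 1 = 100101101 (i.e. -211).
  101001111
+ 100101101
= 001111100  (discard carry-out 1)
Result 001111100: MSB = 0 → value 124.
Both addends (after negating the subtrahend) are negative but the stored result is non-negative: signed overflow. The true value -177 − 211 = -388 lies outside [-256, 255].

124; overflow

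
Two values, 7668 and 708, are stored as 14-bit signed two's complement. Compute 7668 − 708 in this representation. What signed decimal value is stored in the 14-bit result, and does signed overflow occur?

6960; no overflow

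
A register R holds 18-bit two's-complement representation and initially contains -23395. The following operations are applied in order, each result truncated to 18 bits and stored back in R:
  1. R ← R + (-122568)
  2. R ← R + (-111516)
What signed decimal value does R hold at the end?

4665

Start: R = -23395 = 111010010010011101.
R = -23395 + (-122568) = -145963; wraps to 116181 = 011100010111010101
R = 116181 + (-111516) = 4665 = 000001001000111001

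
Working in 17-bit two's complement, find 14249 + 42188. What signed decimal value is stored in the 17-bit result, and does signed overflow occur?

56437; no overflow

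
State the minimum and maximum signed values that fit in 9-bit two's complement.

Minimum: −2^8 = -256.
Maximum: 2^8 − 1 = 255.

min = -256, max = 255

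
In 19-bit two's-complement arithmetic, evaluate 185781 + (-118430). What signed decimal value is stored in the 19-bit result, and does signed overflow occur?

67351; no overflow

185781 → 0101101010110110101
-118430 → 1100011000101100010
  0101101010110110101
+ 1100011000101100010
= 0010000011100010111  (discard carry-out 1)
Result 0010000011100010111: MSB = 0 → value 67351.
Addends have opposite signs, so signed overflow cannot occur.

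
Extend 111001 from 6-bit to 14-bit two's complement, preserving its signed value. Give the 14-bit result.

11111111111001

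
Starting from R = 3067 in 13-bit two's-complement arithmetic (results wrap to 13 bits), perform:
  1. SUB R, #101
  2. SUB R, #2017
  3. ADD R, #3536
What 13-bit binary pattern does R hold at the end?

1000110000101

Start: R = 3067 = 0101111111011.
R = 3067 − 101 = 2966 = 0101110010110
R = 2966 − 2017 = 949 = 0001110110101
R = 949 + 3536 = 4485; wraps to -3707 = 1000110000101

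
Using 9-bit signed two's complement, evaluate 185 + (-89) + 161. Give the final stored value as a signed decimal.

-255

185 + (-89) = 96 (001100000)
96 + 161 = 257 → wraps to -255 (100000001)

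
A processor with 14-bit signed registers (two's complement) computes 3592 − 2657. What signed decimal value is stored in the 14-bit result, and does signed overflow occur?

935; no overflow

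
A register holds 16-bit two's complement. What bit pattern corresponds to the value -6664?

1110010111111000

|-6664| = 6664 = 0001101000001000 in 16 bits.
Invert the bits: 1110010111110111. Add 1: 1110010111111000.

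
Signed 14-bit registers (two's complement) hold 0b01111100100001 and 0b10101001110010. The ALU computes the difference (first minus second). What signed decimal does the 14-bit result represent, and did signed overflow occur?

-2897; overflow

0b01111100100001 → 01111100100001 = 7969 (signed)
0b10101001110010 → 10101001110010 = -5518 (signed)
Subtract via negate-and-add: invert 10101001110010 + 1 = 01010110001110 (i.e. 5518).
  01111100100001
+ 01010110001110
= 11010010101111
Result 11010010101111: MSB = 1 → 13487 − 16384 = -2897.
Both addends (after negating the subtrahend) are non-negative but the stored result is negative: signed overflow. The true value 7969 − (-5518) = 13487 lies outside [-8192, 8191].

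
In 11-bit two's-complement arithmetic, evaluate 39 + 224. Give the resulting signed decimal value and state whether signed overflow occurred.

263; no overflow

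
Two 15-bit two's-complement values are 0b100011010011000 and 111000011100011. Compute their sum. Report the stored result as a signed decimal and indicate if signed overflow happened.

0b100011010011000 → 100011010011000 = -14696 (signed)
111000011100011 = -3869 (signed)
  100011010011000
+ 111000011100011
= 011011101111011  (discard carry-out 1)
Result 011011101111011: MSB = 0 → value 14203.
Both addends are negative but the stored result is non-negative: signed overflow. The true value -14696 + (-3869) = -18565 lies outside [-16384, 16383].

14203; overflow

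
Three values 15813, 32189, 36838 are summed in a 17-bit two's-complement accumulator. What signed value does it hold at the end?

15813 + 32189 = 48002 (01011101110000010)
48002 + 36838 = 84840 → wraps to -46232 (10100101101101000)

-46232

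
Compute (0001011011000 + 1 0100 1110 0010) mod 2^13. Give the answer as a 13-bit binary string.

  0001011011000
+ 1010011100010
= 1011110111010

1011110111010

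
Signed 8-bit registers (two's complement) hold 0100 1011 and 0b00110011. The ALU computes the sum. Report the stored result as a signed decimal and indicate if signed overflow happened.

126; no overflow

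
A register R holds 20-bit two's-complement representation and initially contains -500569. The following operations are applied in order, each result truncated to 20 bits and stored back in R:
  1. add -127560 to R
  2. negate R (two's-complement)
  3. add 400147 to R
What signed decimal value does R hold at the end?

-20300

Start: R = -500569 = 10000101110010100111.
R = -500569 + (-127560) = -628129; wraps to 420447 = 01100110101001011111
R = −(420447) = -420447 = 10011001010110100001
R = -420447 + 400147 = -20300 = 11111011000010110100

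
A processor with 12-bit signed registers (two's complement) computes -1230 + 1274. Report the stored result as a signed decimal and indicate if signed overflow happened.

-1230 → 101100110010
1274 → 010011111010
  101100110010
+ 010011111010
= 000000101100  (discard carry-out 1)
Result 000000101100: MSB = 0 → value 44.
Addends have opposite signs, so signed overflow cannot occur.

44; no overflow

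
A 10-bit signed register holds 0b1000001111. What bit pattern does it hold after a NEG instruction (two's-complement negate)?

0111110001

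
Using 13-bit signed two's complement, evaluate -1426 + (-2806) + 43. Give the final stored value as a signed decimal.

4003

-1426 + (-2806) = -4232 → wraps to 3960 (0111101111000)
3960 + 43 = 4003 (0111110100011)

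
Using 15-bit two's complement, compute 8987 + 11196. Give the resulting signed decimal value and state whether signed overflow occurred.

8987 → 010001100011011
11196 → 010101110111100
  010001100011011
+ 010101110111100
= 100111011010111
Result 100111011010111: MSB = 1 → 20183 − 32768 = -12585.
Both addends are non-negative but the stored result is negative: signed overflow. The true value 8987 + 11196 = 20183 lies outside [-16384, 16383].

-12585; overflow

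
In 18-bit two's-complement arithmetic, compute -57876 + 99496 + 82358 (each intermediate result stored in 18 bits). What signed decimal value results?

123978

-57876 + 99496 = 41620 (001010001010010100)
41620 + 82358 = 123978 (011110010001001010)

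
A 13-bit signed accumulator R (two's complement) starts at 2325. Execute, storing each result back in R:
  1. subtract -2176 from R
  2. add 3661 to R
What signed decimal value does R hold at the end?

-30

Start: R = 2325 = 0100100010101.
R = 2325 − (-2176) = 4501; wraps to -3691 = 1000110010101
R = -3691 + 3661 = -30 = 1111111100010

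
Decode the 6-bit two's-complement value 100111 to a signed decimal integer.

-25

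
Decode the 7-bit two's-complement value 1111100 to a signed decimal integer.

MSB is 1, so the value is negative.
Invert: 0000011. Add 1: 0000100 = 4. So the value is −4.

-4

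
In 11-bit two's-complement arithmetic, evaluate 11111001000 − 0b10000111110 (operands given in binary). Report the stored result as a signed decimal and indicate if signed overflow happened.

906; no overflow

11111001000 = -56 (signed)
0b10000111110 → 10000111110 = -962 (signed)
Subtract via negate-and-add: invert 10000111110 + 1 = 01111000010 (i.e. 962).
  11111001000
+ 01111000010
= 01110001010  (discard carry-out 1)
Result 01110001010: MSB = 0 → value 906.
Addends (after negating the subtrahend) have opposite signs, so signed overflow cannot occur.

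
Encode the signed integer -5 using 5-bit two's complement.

|-5| = 5 = 00101 in 5 bits.
Invert the bits: 11010. Add 1: 11011.
Check: 11011 reads as 27 − 32 = -5.

11011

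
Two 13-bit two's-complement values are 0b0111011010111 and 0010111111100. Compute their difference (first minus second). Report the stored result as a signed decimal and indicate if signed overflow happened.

2267; no overflow

0b0111011010111 → 0111011010111 = 3799 (signed)
0010111111100 = 1532 (signed)
Subtract via negate-and-add: invert 0010111111100 + 1 = 1101000000100 (i.e. -1532).
  0111011010111
+ 1101000000100
= 0100011011011  (discard carry-out 1)
Result 0100011011011: MSB = 0 → value 2267.
Addends (after negating the subtrahend) have opposite signs, so signed overflow cannot occur.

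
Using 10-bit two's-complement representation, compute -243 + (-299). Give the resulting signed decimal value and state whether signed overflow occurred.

-243 → 1100001101
-299 → 1011010101
  1100001101
+ 1011010101
= 0111100010  (discard carry-out 1)
Result 0111100010: MSB = 0 → value 482.
Both addends are negative but the stored result is non-negative: signed overflow. The true value -243 + (-299) = -542 lies outside [-512, 511].

482; overflow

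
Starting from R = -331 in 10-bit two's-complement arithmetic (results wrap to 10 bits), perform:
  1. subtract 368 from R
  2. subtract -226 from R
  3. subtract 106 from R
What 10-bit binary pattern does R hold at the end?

0110111101

Start: R = -331 = 1010110101.
R = -331 − 368 = -699; wraps to 325 = 0101000101
R = 325 − (-226) = 551; wraps to -473 = 1000100111
R = -473 − 106 = -579; wraps to 445 = 0110111101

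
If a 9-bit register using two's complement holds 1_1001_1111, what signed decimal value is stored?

-97

MSB is 1, so the value is negative.
Unsigned reading: 415. Subtract 2^9 = 512: 415 − 512 = -97.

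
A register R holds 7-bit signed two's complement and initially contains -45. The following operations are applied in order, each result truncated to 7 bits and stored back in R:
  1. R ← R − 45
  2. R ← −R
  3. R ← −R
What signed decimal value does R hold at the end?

38

Start: R = -45 = 1010011.
R = -45 − 45 = -90; wraps to 38 = 0100110
R = −(38) = -38 = 1011010
R = −(-38) = 38 = 0100110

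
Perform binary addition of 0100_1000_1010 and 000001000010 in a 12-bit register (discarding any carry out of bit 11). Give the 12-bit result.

010011001100

  010010001010
+ 000001000010
= 010011001100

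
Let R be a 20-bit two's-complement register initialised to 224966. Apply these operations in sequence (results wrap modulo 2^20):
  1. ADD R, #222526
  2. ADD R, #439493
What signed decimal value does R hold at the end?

-161591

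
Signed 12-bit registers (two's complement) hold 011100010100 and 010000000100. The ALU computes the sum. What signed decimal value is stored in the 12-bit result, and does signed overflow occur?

-1256; overflow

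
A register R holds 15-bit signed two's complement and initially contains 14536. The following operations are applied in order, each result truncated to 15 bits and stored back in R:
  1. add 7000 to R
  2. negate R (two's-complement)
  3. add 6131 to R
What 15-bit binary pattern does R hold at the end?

100001111010011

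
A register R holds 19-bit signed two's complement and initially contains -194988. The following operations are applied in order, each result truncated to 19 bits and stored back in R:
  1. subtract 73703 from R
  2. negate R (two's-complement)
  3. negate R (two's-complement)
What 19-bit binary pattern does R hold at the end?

Start: R = -194988 = 1010000011001010100.
R = -194988 − 73703 = -268691; wraps to 255597 = 0111110011001101101
R = −(255597) = -255597 = 1000001100110010011
R = −(-255597) = 255597 = 0111110011001101101

0111110011001101101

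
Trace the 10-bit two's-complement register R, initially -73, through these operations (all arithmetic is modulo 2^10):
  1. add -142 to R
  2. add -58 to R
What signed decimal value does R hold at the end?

-273

Start: R = -73 = 1110110111.
R = -73 + (-142) = -215 = 1100101001
R = -215 + (-58) = -273 = 1011101111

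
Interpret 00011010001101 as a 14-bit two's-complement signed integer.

MSB is 0, so the value is non-negative: 00011010001101 = 1677.

1677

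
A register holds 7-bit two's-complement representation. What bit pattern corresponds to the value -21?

|-21| = 21 = 0010101 in 7 bits.
Invert the bits: 1101010. Add 1: 1101011.
Check: 1101011 reads as 107 − 128 = -21.

1101011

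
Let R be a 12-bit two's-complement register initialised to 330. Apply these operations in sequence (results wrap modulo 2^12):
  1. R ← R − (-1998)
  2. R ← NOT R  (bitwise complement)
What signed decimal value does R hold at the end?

1767

Start: R = 330 = 000101001010.
R = 330 − (-1998) = 2328; wraps to -1768 = 100100011000
R = NOT 100100011000 = 011011100111 = 1767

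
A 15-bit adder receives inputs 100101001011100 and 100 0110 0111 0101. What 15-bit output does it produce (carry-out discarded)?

  100101001011100
+ 100011001110101
= 001000011010001  (discard carry-out 1)

001000011010001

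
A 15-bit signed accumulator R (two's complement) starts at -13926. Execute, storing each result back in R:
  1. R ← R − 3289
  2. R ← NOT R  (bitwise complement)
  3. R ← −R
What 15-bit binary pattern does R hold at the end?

Start: R = -13926 = 100100110011010.
R = -13926 − 3289 = -17215; wraps to 15553 = 011110011000001
R = NOT 011110011000001 = 100001100111110 = -15554
R = −(-15554) = 15554 = 011110011000010

011110011000010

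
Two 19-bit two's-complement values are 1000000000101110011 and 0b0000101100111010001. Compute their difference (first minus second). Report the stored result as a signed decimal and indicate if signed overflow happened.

1000000000101110011 = -261773 (signed)
0b0000101100111010001 → 0000101100111010001 = 22993 (signed)
Subtract via negate-and-add: invert 0000101100111010001 + 1 = 1111010011000101111 (i.e. -22993).
  1000000000101110011
+ 1111010011000101111
= 0111010011110100010  (discard carry-out 1)
Result 0111010011110100010: MSB = 0 → value 239522.
Both addends (after negating the subtrahend) are negative but the stored result is non-negative: signed overflow. The true value -261773 − 22993 = -284766 lies outside [-262144, 262143].

239522; overflow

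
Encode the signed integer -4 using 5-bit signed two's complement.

11100

|-4| = 4 = 00100 in 5 bits.
Invert the bits: 11011. Add 1: 11100.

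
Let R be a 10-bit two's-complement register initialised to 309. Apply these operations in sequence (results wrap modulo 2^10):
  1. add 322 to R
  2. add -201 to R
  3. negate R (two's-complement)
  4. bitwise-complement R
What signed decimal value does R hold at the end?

429

Start: R = 309 = 0100110101.
R = 309 + 322 = 631; wraps to -393 = 1001110111
R = -393 + (-201) = -594; wraps to 430 = 0110101110
R = −(430) = -430 = 1001010010
R = NOT 1001010010 = 0110101101 = 429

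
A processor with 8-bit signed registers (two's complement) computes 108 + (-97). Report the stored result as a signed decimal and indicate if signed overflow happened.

11; no overflow

108 → 01101100
-97 → 10011111
  01101100
+ 10011111
= 00001011  (discard carry-out 1)
Result 00001011: MSB = 0 → value 11.
Addends have opposite signs, so signed overflow cannot occur.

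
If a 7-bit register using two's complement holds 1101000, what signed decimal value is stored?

-24

MSB is 1, so the value is negative.
Invert: 0010111. Add 1: 0011000 = 24. So the value is −24.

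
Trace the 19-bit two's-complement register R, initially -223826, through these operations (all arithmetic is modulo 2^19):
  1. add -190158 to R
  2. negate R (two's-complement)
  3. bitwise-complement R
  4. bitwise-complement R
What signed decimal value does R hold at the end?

Start: R = -223826 = 1001001010110101110.
R = -223826 + (-190158) = -413984; wraps to 110304 = 0011010111011100000
R = −(110304) = -110304 = 1100101000100100000
R = NOT 1100101000100100000 = 0011010111011011111 = 110303
R = NOT 0011010111011011111 = 1100101000100100000 = -110304

-110304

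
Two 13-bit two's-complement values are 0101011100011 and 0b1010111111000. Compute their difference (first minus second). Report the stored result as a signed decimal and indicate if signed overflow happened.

-2837; overflow

0101011100011 = 2787 (signed)
0b1010111111000 → 1010111111000 = -2568 (signed)
Subtract via negate-and-add: invert 1010111111000 + 1 = 0101000001000 (i.e. 2568).
  0101011100011
+ 0101000001000
= 1010011101011
Result 1010011101011: MSB = 1 → 5355 − 8192 = -2837.
Both addends (after negating the subtrahend) are non-negative but the stored result is negative: signed overflow. The true value 2787 − (-2568) = 5355 lies outside [-4096, 4095].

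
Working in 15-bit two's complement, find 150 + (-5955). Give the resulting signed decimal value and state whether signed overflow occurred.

-5805; no overflow

150 → 000000010010110
-5955 → 110100010111101
  000000010010110
+ 110100010111101
= 110100101010011
Result 110100101010011: MSB = 1 → 26963 − 32768 = -5805.
Addends have opposite signs, so signed overflow cannot occur.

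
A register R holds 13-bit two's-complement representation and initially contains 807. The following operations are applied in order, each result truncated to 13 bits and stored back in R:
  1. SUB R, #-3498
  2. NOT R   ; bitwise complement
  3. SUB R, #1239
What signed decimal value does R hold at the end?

2647

Start: R = 807 = 0001100100111.
R = 807 − (-3498) = 4305; wraps to -3887 = 1000011010001
R = NOT 1000011010001 = 0111100101110 = 3886
R = 3886 − 1239 = 2647 = 0101001010111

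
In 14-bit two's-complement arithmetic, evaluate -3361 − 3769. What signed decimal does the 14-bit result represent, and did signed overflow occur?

-3361 → 11001011011111
3769 → 00111010111001
Subtract via negate-and-add: invert 00111010111001 + 1 = 11000101000111 (i.e. -3769).
  11001011011111
+ 11000101000111
= 10010000100110  (discard carry-out 1)
Result 10010000100110: MSB = 1 → 9254 − 16384 = -7130.
Both addends (after negating the subtrahend) are negative and so is the stored result: no signed overflow.

-7130; no overflow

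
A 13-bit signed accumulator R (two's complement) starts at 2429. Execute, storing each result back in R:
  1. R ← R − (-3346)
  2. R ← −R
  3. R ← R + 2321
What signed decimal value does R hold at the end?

Start: R = 2429 = 0100101111101.
R = 2429 − (-3346) = 5775; wraps to -2417 = 1011010001111
R = −(-2417) = 2417 = 0100101110001
R = 2417 + 2321 = 4738; wraps to -3454 = 1001010000010

-3454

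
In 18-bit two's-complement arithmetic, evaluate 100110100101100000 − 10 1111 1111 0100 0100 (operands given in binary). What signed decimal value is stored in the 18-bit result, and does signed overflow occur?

-38372; no overflow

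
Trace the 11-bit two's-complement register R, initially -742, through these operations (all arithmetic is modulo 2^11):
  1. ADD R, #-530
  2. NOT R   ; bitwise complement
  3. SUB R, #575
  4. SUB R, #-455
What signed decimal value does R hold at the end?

Start: R = -742 = 10100011010.
R = -742 + (-530) = -1272; wraps to 776 = 01100001000
R = NOT 01100001000 = 10011110111 = -777
R = -777 − 575 = -1352; wraps to 696 = 01010111000
R = 696 − (-455) = 1151; wraps to -897 = 10001111111

-897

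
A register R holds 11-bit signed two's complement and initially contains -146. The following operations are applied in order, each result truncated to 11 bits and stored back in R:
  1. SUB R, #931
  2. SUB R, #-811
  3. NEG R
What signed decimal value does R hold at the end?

266

Start: R = -146 = 11101101110.
R = -146 − 931 = -1077; wraps to 971 = 01111001011
R = 971 − (-811) = 1782; wraps to -266 = 11011110110
R = −(-266) = 266 = 00100001010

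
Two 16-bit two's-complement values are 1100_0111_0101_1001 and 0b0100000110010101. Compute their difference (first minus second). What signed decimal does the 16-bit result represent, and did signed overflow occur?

-31292; no overflow

1100_0111_0101_1001 → 1100011101011001 = -14503 (signed)
0b0100000110010101 → 0100000110010101 = 16789 (signed)
Subtract via negate-and-add: invert 0100000110010101 + 1 = 1011111001101011 (i.e. -16789).
  1100011101011001
+ 1011111001101011
= 1000010111000100  (discard carry-out 1)
Result 1000010111000100: MSB = 1 → 34244 − 65536 = -31292.
Both addends (after negating the subtrahend) are negative and so is the stored result: no signed overflow.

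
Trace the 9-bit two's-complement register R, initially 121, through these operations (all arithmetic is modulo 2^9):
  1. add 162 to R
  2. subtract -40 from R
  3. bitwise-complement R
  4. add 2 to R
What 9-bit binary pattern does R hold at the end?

010111110

Start: R = 121 = 001111001.
R = 121 + 162 = 283; wraps to -229 = 100011011
R = -229 − (-40) = -189 = 101000011
R = NOT 101000011 = 010111100 = 188
R = 188 + 2 = 190 = 010111110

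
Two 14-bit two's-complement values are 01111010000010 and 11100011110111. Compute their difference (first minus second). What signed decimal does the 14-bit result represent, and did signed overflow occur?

01111010000010 = 7810 (signed)
11100011110111 = -1801 (signed)
Subtract via negate-and-add: invert 11100011110111 + 1 = 00011100001001 (i.e. 1801).
  01111010000010
+ 00011100001001
= 10010110001011
Result 10010110001011: MSB = 1 → 9611 − 16384 = -6773.
Both addends (after negating the subtrahend) are non-negative but the stored result is negative: signed overflow. The true value 7810 − (-1801) = 9611 lies outside [-8192, 8191].

-6773; overflow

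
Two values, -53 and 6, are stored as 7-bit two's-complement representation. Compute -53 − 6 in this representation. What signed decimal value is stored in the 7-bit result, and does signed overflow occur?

-53 → 1001011
6 → 0000110
Subtract via negate-and-add: invert 0000110 + 1 = 1111010 (i.e. -6).
  1001011
+ 1111010
= 1000101  (discard carry-out 1)
Result 1000101: MSB = 1 → 69 − 128 = -59.
Both addends (after negating the subtrahend) are negative and so is the stored result: no signed overflow.

-59; no overflow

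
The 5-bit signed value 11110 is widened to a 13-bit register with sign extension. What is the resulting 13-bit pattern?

1111111111110

MSB of 11110 is 1; replicate it into the new high bits.
11111111|11110 → 1111111111110 (still -2).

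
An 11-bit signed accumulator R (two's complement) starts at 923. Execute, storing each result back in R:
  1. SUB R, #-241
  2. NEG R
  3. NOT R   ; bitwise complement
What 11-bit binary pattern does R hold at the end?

10010001011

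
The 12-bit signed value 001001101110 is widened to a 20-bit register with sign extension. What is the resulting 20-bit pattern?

MSB of 001001101110 is 0; replicate it into the new high bits.
00000000|001001101110 → 00000000001001101110 (still 622).

00000000001001101110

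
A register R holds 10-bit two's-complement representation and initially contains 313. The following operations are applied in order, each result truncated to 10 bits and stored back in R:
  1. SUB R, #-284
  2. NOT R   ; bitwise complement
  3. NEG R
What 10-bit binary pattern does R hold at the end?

1001010110

Start: R = 313 = 0100111001.
R = 313 − (-284) = 597; wraps to -427 = 1001010101
R = NOT 1001010101 = 0110101010 = 426
R = −(426) = -426 = 1001010110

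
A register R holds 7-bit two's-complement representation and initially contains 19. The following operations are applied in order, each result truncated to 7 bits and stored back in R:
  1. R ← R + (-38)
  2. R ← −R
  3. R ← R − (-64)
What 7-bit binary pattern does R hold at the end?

1010011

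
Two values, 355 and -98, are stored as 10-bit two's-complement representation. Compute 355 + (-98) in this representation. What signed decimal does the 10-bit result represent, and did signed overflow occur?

355 → 0101100011
-98 → 1110011110
  0101100011
+ 1110011110
= 0100000001  (discard carry-out 1)
Result 0100000001: MSB = 0 → value 257.
Addends have opposite signs, so signed overflow cannot occur.

257; no overflow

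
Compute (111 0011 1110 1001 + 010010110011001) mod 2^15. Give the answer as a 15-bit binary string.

  111001111101001
+ 010010110011001
= 001100110000010  (discard carry-out 1)

001100110000010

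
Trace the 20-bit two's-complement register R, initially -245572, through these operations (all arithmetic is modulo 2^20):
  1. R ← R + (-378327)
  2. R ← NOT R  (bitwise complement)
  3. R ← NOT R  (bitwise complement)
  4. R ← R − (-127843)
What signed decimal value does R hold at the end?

-496056

Start: R = -245572 = 11000100000010111100.
R = -245572 + (-378327) = -623899; wraps to 424677 = 01100111101011100101
R = NOT 01100111101011100101 = 10011000010100011010 = -424678
R = NOT 10011000010100011010 = 01100111101011100101 = 424677
R = 424677 − (-127843) = 552520; wraps to -496056 = 10000110111001001000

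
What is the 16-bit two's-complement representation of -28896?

|-28896| = 28896 = 0111000011100000 in 16 bits.
Invert the bits: 1000111100011111. Add 1: 1000111100100000.
Check: 1000111100100000 reads as 36640 − 65536 = -28896.

1000111100100000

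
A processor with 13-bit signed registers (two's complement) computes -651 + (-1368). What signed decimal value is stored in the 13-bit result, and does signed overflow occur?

-2019; no overflow

-651 → 1110101110101
-1368 → 1101010101000
  1110101110101
+ 1101010101000
= 1100000011101  (discard carry-out 1)
Result 1100000011101: MSB = 1 → 6173 − 8192 = -2019.
Both addends are negative and so is the stored result: no signed overflow.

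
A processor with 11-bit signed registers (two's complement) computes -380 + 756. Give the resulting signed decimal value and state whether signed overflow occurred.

-380 → 11010000100
756 → 01011110100
  11010000100
+ 01011110100
= 00101111000  (discard carry-out 1)
Result 00101111000: MSB = 0 → value 376.
Addends have opposite signs, so signed overflow cannot occur.

376; no overflow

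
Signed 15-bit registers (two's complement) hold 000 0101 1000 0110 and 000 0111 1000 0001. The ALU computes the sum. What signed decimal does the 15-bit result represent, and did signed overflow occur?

000 0101 1000 0110 → 000010110000110 = 1414 (signed)
000 0111 1000 0001 → 000011110000001 = 1921 (signed)
  000010110000110
+ 000011110000001
= 000110100000111
Result 000110100000111: MSB = 0 → value 3335.
Both addends are non-negative and so is the stored result: no signed overflow.

3335; no overflow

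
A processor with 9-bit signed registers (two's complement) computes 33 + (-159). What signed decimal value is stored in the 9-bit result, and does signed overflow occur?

-126; no overflow

33 → 000100001
-159 → 101100001
  000100001
+ 101100001
= 110000010
Result 110000010: MSB = 1 → 386 − 512 = -126.
Addends have opposite signs, so signed overflow cannot occur.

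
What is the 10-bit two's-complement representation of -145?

|-145| = 145 = 0010010001 in 10 bits.
Invert the bits: 1101101110. Add 1: 1101101111.
Check: 1101101111 reads as 879 − 1024 = -145.

1101101111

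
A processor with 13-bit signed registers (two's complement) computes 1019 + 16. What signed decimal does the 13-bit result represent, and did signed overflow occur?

1035; no overflow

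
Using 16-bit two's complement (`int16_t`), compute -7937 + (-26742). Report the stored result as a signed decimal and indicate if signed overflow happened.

-7937 → 1110000011111111
-26742 → 1001011110001010
  1110000011111111
+ 1001011110001010
= 0111100010001001  (discard carry-out 1)
Result 0111100010001001: MSB = 0 → value 30857.
Both addends are negative but the stored result is non-negative: signed overflow. The true value -7937 + (-26742) = -34679 lies outside [-32768, 32767].

30857; overflow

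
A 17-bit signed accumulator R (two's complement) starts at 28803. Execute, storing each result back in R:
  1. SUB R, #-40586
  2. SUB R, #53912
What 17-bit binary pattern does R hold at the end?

Start: R = 28803 = 00111000010000011.
R = 28803 − (-40586) = 69389; wraps to -61683 = 10000111100001101
R = -61683 − 53912 = -115595; wraps to 15477 = 00011110001110101

00011110001110101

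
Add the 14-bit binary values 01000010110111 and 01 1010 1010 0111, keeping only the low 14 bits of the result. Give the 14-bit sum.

10101101011110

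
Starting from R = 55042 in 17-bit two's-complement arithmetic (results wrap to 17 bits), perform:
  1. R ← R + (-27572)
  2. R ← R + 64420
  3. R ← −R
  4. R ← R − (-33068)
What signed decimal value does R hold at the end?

Start: R = 55042 = 01101011100000010.
R = 55042 + (-27572) = 27470 = 00110101101001110
R = 27470 + 64420 = 91890; wraps to -39182 = 10110011011110010
R = −(-39182) = 39182 = 01001100100001110
R = 39182 − (-33068) = 72250; wraps to -58822 = 10001101000111010

-58822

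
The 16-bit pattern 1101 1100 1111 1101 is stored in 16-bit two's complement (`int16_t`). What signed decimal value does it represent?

-8963

MSB is 1, so the value is negative.
Unsigned reading: 56573. Subtract 2^16 = 65536: 56573 − 65536 = -8963.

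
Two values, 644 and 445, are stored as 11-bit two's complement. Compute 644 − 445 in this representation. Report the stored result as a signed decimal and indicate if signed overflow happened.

199; no overflow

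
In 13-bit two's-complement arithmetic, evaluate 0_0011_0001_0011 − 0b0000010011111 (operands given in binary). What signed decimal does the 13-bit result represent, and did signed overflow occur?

628; no overflow

0_0011_0001_0011 → 0001100010011 = 787 (signed)
0b0000010011111 → 0000010011111 = 159 (signed)
Subtract via negate-and-add: invert 0000010011111 + 1 = 1111101100001 (i.e. -159).
  0001100010011
+ 1111101100001
= 0001001110100  (discard carry-out 1)
Result 0001001110100: MSB = 0 → value 628.
Addends (after negating the subtrahend) have opposite signs, so signed overflow cannot occur.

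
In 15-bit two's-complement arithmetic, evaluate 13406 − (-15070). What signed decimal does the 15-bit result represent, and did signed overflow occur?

13406 → 011010001011110
-15070 → 100010100100010
Subtract via negate-and-add: invert 100010100100010 + 1 = 011101011011110 (i.e. 15070).
  011010001011110
+ 011101011011110
= 110111100111100
Result 110111100111100: MSB = 1 → 28476 − 32768 = -4292.
Both addends (after negating the subtrahend) are non-negative but the stored result is negative: signed overflow. The true value 13406 − (-15070) = 28476 lies outside [-16384, 16383].

-4292; overflow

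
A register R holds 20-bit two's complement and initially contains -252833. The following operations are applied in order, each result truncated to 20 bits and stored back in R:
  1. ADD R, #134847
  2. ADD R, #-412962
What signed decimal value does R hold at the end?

Start: R = -252833 = 11000010010001011111.
R = -252833 + 134847 = -117986 = 11100011001100011110
R = -117986 + (-412962) = -530948; wraps to 517628 = 01111110010111111100

517628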